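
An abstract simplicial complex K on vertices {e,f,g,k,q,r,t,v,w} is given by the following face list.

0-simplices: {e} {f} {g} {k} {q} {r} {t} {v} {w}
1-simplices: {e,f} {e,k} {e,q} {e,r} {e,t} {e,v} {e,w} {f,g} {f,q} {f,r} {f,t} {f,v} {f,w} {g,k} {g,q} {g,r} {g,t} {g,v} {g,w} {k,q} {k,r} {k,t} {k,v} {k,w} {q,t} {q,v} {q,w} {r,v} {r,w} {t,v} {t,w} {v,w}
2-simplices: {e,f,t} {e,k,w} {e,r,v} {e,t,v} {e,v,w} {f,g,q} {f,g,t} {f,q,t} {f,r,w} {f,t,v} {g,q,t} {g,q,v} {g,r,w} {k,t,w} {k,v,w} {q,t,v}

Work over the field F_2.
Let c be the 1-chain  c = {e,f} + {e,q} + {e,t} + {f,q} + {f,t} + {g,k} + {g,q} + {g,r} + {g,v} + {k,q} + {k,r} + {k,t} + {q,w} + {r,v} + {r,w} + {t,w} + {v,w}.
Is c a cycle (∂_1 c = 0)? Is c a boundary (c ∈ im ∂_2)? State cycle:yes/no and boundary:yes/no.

n_0=9 n_1=32 n_2=16  [Z2]
∂1: piv[ef,ek,eq,er,et,ev,ew,fg] rk=8  ker:fq,fr,ft,fv,fw,gk,gq,gr,gt,gv,gw,kq,kr,kt,kv,kw,qt,qv,qw,rv,rw,tv,tw,vw
∂2: piv[eft,ekw,erv,etv,evw,fgq,fgt,fqt,frw,ftv,gqv,grw,ktw,kvw,qtv] rk=15  ker:gqt
∂1c = {e} + {f} + {q} + {v}

cycle:no boundary:no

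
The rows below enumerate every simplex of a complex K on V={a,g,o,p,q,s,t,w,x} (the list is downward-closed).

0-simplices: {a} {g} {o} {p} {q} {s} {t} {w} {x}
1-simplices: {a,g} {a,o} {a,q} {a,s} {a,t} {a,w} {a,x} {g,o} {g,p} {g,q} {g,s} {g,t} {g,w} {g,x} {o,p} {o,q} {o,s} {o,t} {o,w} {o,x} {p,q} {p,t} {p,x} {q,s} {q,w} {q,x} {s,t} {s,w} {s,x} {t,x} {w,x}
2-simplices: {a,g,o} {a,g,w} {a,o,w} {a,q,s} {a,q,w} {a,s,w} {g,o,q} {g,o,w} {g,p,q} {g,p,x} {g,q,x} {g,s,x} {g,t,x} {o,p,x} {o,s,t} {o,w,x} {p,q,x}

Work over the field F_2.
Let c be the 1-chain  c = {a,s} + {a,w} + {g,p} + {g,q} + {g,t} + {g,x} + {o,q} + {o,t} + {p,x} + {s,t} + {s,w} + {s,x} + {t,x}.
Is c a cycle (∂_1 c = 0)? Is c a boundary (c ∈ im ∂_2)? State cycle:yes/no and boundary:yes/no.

n_0=9 n_1=31 n_2=17  [Z2]
∂1: piv[ag,ao,aq,as,at,aw,ax,gp] rk=8  ker:go,gq,gs,gt,gw,gx,op,oq,os,ot,ow,ox,pq,pt,px,qs,qw,qx,st,sw,sx,tx,wx
∂2: piv[ago,agw,aow,aqs,aqw,asw,goq,gpq,gpx,gqx,gsx,gtx,opx,ost,owx] rk=15  ker:gow,pqx
∂1c = 0
c vs im∂2: residual ≠ 0 ⇒ not boundary

cycle:yes boundary:no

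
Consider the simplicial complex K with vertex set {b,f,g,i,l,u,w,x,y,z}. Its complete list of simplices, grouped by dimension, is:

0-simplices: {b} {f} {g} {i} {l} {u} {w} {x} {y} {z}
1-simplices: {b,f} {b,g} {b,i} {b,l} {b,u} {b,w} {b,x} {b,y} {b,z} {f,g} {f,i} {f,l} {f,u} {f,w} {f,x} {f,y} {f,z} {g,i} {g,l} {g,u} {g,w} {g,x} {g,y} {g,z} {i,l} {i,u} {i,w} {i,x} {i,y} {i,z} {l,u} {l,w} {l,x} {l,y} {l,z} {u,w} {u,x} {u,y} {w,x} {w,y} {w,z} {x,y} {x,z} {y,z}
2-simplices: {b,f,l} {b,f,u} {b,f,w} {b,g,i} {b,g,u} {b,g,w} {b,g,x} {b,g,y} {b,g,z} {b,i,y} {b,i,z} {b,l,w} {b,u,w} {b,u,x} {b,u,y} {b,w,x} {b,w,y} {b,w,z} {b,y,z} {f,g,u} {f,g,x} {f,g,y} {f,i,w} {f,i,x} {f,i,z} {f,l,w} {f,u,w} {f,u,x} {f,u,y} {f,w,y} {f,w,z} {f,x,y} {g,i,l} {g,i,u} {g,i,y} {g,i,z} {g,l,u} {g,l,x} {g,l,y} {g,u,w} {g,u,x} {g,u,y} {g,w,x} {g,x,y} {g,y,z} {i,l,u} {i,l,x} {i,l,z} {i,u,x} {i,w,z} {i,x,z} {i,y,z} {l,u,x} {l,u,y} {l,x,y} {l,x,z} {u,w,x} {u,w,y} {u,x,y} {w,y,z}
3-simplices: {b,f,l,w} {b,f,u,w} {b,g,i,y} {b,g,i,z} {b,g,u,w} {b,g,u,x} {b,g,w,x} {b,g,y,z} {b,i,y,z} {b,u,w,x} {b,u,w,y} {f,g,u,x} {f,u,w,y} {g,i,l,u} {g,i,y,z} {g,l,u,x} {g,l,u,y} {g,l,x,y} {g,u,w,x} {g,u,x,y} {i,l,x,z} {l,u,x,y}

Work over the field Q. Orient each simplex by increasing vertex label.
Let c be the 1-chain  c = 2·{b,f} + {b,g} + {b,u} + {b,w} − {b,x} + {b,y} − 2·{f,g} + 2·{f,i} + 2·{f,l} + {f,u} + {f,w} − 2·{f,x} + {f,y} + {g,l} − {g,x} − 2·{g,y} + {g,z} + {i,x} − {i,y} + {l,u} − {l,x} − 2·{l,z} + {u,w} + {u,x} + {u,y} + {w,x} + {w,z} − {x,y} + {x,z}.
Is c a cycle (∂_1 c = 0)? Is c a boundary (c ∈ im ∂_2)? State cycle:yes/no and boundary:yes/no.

n_0=10 n_1=44 n_2=60 n_3=22  [Q]
∂1: piv[bf,bg,bi,bl,bu,bw,bx,by,bz] rk=9  ker:fg,fi,fl,fu,fw,fx,fy,fz,gi,gl,gu,gw,gx,gy,gz,il,iu,iw,ix,iy,iz,lu,lw,lx,ly,lz,uw,ux,uy,wx,wy,wz,xy,xz,yz
∂2: piv[bfl,bfu,bfw,bgi,bgu,bgw,bgx,bgy,bgz,biy,biz,blw,buw,bux,buy,bwx,bwy,bwz,byz,fgu,fgx,fgy,fiw,fix,fiz,fwz,fxy,gil,giu,glu,glx,gly,ilz,ixz] rk=34  ker:flw,fuw,fux,fuy,fwy,giy,giz,guw,gux,guy,gwx,gxy,gyz,ilu,ilx,iux,iwz,iyz,lux,luy,lxy,lxz,uwx,uwy,uxy,wyz
∂3: piv[bflw,bfuw,bgiy,bgiz,bguw,bgux,bgwx,bgyz,biyz,buwx,buwy,fgux,fuwy,gilu,glux,gluy,glxy,guxy,ilxz] rk=19  ker:giyz,guwx,luxy
∂1c = −5·{b} − {f} + 2·{i} + 5·{l} + {w} − 2·{x} − {y} + {z}

cycle:no boundary:no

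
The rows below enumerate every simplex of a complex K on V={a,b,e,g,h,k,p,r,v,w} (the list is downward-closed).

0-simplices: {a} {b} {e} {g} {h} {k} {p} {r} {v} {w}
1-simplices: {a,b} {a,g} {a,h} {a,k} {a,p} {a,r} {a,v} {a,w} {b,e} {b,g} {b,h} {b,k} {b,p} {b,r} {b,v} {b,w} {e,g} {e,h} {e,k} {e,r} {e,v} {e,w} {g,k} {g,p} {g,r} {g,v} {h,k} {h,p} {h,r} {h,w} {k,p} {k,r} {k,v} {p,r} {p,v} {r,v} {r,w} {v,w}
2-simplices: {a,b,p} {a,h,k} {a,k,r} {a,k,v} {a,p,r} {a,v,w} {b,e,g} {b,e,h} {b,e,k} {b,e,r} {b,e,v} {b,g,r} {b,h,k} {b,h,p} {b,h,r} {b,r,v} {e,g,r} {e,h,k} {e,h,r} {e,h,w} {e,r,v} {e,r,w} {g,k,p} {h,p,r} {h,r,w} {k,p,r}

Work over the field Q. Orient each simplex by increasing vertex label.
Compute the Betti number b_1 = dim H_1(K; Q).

b_1=8

n_0=10 n_1=38 n_2=26  [Q]
∂1: piv[ab,ag,ah,ak,ap,ar,av,aw,be] rk=9  ker:bg,bh,bk,bp,br,bv,bw,eg,eh,ek,er,ev,ew,gk,gp,gr,gv,hk,hp,hr,hw,kp,kr,kv,pr,pv,rv,rw,vw
∂2: piv[abp,ahk,akr,akv,apr,avw,beg,beh,bek,ber,bev,bgr,bhk,bhp,bhr,brv,ehw,erw,gkp,hpr,kpr] rk=21  ker:egr,ehk,ehr,erv,hrw
b_1=(38−9)−21=8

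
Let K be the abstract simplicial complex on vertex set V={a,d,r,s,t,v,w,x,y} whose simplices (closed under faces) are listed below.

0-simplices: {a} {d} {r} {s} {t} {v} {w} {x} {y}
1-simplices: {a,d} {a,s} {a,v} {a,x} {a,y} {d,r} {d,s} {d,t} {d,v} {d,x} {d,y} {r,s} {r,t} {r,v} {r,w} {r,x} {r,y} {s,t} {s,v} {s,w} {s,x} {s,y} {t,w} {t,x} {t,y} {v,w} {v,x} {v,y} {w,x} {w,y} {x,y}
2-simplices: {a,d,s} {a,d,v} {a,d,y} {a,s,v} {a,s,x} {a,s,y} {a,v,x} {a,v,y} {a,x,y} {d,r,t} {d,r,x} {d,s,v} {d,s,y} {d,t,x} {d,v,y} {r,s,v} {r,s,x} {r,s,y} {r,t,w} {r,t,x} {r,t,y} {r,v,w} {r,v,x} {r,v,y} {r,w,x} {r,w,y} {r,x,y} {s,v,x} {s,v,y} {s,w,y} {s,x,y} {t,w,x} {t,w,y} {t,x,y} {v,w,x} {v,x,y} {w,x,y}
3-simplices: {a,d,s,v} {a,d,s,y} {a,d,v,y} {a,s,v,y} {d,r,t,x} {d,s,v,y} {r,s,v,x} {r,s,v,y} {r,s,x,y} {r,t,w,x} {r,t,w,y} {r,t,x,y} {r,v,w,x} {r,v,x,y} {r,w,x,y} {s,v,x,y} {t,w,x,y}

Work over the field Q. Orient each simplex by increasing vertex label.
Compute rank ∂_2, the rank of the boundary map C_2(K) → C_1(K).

rank∂_2=21

n_0=9 n_1=31 n_2=37 n_3=17  [Q]
∂1: piv[ad,as,av,ax,ay,dr,dt,rw] rk=8  ker:ds,dv,dx,dy,rs,rt,rv,rx,ry,st,sv,sw,sx,sy,tw,tx,ty,vw,vx,vy,wx,wy,xy
∂2: piv[ads,adv,ady,asv,asx,asy,avx,avy,axy,drt,drx,dtx,rsv,rsx,rsy,rtw,rty,rvw,rwx,rwy,swy] rk=21  ker:dsv,dsy,dvy,rtx,rvx,rvy,rxy,svx,svy,sxy,twx,twy,txy,vwx,vxy,wxy
∂3: piv[adsv,adsy,advy,asvy,drtx,rsvx,rsvy,rsxy,rtwx,rtwy,rtxy,rvwx,rvxy,rwxy] rk=14  ker:dsvy,svxy,twxy
rk∂_2=21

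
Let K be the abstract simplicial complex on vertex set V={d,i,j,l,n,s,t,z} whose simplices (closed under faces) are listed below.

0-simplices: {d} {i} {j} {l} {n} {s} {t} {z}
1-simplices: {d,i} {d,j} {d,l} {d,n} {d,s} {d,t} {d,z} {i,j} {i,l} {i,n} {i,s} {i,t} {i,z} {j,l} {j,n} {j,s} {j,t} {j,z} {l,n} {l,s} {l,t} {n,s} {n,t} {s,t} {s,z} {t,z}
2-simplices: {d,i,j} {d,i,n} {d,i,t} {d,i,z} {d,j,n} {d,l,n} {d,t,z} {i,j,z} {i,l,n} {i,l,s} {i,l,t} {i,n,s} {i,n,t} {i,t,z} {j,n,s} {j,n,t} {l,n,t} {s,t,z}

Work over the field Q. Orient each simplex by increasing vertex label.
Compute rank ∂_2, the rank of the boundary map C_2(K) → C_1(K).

rank∂_2=16

n_0=8 n_1=26 n_2=18  [Q]
∂1: piv[di,dj,dl,dn,ds,dt,dz] rk=7  ker:ij,il,in,is,it,iz,jl,jn,js,jt,jz,ln,ls,lt,ns,nt,st,sz,tz
∂2: piv[dij,din,dit,diz,djn,dln,dtz,ijz,iln,ils,ilt,ins,int,jns,jnt,stz] rk=16  ker:itz,lnt
rk∂_2=16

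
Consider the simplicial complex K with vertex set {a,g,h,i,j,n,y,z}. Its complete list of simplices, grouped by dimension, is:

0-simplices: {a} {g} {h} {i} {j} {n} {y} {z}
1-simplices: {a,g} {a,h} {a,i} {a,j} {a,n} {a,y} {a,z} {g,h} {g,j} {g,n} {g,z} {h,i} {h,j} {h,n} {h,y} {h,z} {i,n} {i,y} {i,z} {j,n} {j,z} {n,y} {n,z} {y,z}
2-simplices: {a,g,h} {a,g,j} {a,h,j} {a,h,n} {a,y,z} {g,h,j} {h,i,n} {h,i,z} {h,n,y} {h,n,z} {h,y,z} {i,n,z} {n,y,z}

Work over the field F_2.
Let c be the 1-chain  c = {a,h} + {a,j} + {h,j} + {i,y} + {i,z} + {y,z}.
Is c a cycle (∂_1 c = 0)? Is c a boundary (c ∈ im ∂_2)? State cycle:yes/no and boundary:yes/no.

cycle:yes boundary:no

n_0=8 n_1=24 n_2=13  [Z2]
∂1: piv[ag,ah,ai,aj,an,ay,az] rk=7  ker:gh,gj,gn,gz,hi,hj,hn,hy,hz,in,iy,iz,jn,jz,ny,nz,yz
∂2: piv[agh,agj,ahj,ahn,ayz,hin,hiz,hny,hnz,hyz] rk=10  ker:ghj,inz,nyz
∂1c = 0
c vs im∂2: residual ≠ 0 ⇒ not boundary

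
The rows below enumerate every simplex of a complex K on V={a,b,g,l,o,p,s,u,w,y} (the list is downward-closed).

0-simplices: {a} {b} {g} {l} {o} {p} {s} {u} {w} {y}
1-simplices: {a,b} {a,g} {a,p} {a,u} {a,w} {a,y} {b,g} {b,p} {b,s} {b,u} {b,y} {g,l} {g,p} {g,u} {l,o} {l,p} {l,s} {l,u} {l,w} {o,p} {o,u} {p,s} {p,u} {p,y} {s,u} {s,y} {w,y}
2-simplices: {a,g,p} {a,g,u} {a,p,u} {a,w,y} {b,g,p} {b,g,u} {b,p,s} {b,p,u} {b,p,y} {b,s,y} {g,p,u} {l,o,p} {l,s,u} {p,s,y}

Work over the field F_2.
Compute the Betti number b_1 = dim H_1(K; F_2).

b_1=7

n_0=10 n_1=27 n_2=14  [Z2]
∂1: piv[ab,ag,ap,au,aw,ay,bs,gl,lo] rk=9  ker:bg,bp,bu,by,gp,gu,lp,ls,lu,lw,op,ou,ps,pu,py,su,sy,wy
∂2: piv[agp,agu,apu,awy,bgp,bgu,bps,bpy,bsy,lop,lsu] rk=11  ker:bpu,gpu,psy
b_1=(27−9)−11=7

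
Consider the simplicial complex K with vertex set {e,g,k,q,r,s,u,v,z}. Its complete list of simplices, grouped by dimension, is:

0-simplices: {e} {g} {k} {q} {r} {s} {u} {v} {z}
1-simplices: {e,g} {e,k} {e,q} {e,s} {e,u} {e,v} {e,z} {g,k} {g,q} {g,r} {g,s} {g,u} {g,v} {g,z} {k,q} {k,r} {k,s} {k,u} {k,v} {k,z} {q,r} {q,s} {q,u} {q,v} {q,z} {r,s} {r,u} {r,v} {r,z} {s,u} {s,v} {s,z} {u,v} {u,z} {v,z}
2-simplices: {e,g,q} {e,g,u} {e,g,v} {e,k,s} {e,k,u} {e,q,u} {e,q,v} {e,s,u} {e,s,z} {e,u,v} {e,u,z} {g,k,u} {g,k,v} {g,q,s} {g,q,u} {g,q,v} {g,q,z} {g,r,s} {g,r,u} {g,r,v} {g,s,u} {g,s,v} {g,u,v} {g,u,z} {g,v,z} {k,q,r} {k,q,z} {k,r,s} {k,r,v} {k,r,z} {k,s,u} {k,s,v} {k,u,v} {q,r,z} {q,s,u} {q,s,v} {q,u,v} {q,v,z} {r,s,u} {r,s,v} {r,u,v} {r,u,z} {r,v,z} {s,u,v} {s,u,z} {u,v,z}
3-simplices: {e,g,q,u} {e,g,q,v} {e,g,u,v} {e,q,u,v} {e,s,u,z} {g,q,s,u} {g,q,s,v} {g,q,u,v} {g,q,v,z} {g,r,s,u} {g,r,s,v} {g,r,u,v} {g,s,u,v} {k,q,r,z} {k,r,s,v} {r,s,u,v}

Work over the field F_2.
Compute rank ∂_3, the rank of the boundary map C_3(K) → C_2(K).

rank∂_3=14

n_0=9 n_1=35 n_2=46 n_3=16  [Z2]
∂1: piv[eg,ek,eq,es,eu,ev,ez,gr] rk=8  ker:gk,gq,gs,gu,gv,gz,kq,kr,ks,ku,kv,kz,qr,qs,qu,qv,qz,rs,ru,rv,rz,su,sv,sz,uv,uz,vz
∂2: piv[egq,egu,egv,eks,eku,equ,eqv,esu,esz,euv,euz,gku,gkv,gqs,gqz,grs,gru,grv,gsu,gsv,guz,gvz,kqr,kqz,krs,krz,ruz] rk=27  ker:gqu,gqv,guv,krv,ksu,ksv,kuv,qrz,qsu,qsv,quv,qvz,rsu,rsv,ruv,rvz,suv,suz,uvz
∂3: piv[egqu,egqv,eguv,equv,esuz,gqsu,gqsv,gqvz,grsu,grsv,gruv,gsuv,kqrz,krsv] rk=14  ker:gquv,rsuv
rk∂_3=14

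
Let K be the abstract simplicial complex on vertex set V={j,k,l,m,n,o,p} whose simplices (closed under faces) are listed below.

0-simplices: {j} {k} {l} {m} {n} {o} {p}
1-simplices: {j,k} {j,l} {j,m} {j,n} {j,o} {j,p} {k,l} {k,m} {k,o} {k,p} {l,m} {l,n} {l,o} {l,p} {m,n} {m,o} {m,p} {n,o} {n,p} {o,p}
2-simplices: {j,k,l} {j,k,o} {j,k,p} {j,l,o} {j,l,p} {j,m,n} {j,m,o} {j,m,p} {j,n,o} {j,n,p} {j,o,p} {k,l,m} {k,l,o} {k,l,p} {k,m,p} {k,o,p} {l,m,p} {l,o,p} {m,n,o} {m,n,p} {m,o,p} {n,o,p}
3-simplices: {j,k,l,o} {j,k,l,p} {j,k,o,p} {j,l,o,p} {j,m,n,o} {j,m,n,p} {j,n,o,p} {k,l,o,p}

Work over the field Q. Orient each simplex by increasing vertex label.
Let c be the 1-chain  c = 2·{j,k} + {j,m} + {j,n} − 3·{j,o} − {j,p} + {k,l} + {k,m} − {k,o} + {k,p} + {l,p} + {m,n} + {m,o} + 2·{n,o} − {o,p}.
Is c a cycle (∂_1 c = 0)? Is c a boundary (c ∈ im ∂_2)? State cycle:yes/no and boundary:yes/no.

cycle:yes boundary:yes

n_0=7 n_1=20 n_2=22 n_3=8  [Q]
∂1: piv[jk,jl,jm,jn,jo,jp] rk=6  ker:kl,km,ko,kp,lm,ln,lo,lp,mn,mo,mp,no,np,op
∂2: piv[jkl,jko,jkp,jlo,jlp,jmn,jmo,jmp,jno,jnp,jop,klm,kmp] rk=13  ker:klo,klp,kop,lmp,lop,mno,mnp,mop,nop
∂3: piv[jklo,jklp,jkop,jlop,jmno,jmnp,jnop] rk=7  ker:klop
∂1c = 0
c vs im∂2: reduces to 0 ⇒ boundary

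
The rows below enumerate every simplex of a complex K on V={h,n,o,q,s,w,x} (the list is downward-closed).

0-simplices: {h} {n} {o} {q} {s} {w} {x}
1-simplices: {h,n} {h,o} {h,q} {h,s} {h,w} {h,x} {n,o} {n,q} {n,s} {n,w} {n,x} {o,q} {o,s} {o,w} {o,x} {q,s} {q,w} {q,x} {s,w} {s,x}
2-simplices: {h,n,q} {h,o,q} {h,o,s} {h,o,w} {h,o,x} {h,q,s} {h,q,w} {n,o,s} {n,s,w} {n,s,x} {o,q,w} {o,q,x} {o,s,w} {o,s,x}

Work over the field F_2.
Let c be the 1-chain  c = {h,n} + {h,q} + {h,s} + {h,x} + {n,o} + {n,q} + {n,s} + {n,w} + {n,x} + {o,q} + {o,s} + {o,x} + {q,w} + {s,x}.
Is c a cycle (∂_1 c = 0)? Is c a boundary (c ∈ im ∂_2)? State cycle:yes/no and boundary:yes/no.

n_0=7 n_1=20 n_2=14  [Z2]
∂1: piv[hn,ho,hq,hs,hw,hx] rk=6  ker:no,nq,ns,nw,nx,oq,os,ow,ox,qs,qw,qx,sw,sx
∂2: piv[hnq,hoq,hos,how,hox,hqs,hqw,nos,nsw,nsx,oqx,osw,osx] rk=13  ker:oqw
∂1c = 0
c vs im∂2: reduces to 0 ⇒ boundary

cycle:yes boundary:yes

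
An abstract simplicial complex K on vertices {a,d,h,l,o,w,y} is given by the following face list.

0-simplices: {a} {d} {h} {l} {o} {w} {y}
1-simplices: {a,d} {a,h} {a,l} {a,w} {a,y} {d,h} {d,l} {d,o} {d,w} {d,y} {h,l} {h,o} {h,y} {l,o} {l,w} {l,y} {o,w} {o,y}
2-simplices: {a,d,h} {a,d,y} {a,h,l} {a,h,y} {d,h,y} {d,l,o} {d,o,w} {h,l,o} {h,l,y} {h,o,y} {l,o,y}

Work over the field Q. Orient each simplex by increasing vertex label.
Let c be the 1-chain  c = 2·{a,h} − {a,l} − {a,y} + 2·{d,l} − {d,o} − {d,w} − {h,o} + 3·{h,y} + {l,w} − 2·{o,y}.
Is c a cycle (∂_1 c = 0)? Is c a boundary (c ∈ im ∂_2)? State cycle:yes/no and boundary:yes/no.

n_0=7 n_1=18 n_2=11  [Q]
∂1: piv[ad,ah,al,aw,ay,do] rk=6  ker:dh,dl,dw,dy,hl,ho,hy,lo,lw,ly,ow,oy
∂2: piv[adh,ady,ahl,ahy,dlo,dow,hlo,hly,hoy] rk=9  ker:dhy,loy
∂1c = 0
c vs im∂2: residual ≠ 0 ⇒ not boundary

cycle:yes boundary:no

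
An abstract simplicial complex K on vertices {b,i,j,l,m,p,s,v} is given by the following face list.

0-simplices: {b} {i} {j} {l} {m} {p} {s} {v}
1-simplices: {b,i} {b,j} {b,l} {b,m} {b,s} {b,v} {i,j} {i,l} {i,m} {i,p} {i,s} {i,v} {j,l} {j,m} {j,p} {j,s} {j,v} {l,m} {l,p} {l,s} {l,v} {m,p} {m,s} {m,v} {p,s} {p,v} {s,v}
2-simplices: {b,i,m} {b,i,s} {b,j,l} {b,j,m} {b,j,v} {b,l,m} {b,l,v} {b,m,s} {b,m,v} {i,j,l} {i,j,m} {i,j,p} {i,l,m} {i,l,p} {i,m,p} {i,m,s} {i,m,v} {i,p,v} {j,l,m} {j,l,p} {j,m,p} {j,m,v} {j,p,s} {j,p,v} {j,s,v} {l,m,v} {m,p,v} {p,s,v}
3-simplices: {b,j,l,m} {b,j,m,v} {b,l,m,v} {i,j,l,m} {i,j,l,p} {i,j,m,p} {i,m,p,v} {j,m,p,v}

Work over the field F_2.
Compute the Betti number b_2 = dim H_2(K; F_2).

b_2=2

n_0=8 n_1=27 n_2=28 n_3=8  [Z2]
∂1: piv[bi,bj,bl,bm,bs,bv,ip] rk=7  ker:ij,il,im,is,iv,jl,jm,jp,js,jv,lm,lp,ls,lv,mp,ms,mv,ps,pv,sv
∂2: piv[bim,bis,bjl,bjm,bjv,blm,blv,bms,bmv,ijl,ijm,ijp,ilp,imp,imv,ipv,jps,jsv] rk=18  ker:ilm,ims,jlm,jlp,jmp,jmv,jpv,lmv,mpv,psv
∂3: piv[bjlm,bjmv,blmv,ijlm,ijlp,ijmp,impv,jmpv] rk=8
b_2=(28−18)−8=2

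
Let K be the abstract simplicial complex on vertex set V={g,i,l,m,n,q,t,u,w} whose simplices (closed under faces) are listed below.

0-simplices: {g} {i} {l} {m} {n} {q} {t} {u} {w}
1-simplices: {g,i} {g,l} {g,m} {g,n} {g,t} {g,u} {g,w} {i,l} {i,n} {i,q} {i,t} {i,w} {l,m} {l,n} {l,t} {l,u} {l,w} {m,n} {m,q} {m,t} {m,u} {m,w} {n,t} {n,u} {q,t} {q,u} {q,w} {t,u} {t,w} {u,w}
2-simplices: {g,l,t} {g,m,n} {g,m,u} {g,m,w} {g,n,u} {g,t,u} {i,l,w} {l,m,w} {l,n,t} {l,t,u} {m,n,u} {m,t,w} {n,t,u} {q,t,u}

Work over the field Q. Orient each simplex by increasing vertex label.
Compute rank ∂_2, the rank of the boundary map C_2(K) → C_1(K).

n_0=9 n_1=30 n_2=14  [Q]
∂1: piv[gi,gl,gm,gn,gt,gu,gw,iq] rk=8  ker:il,in,it,iw,lm,ln,lt,lu,lw,mn,mq,mt,mu,mw,nt,nu,qt,qu,qw,tu,tw,uw
∂2: piv[glt,gmn,gmu,gmw,gnu,gtu,ilw,lmw,lnt,ltu,mtw,ntu,qtu] rk=13  ker:mnu
rk∂_2=13

rank∂_2=13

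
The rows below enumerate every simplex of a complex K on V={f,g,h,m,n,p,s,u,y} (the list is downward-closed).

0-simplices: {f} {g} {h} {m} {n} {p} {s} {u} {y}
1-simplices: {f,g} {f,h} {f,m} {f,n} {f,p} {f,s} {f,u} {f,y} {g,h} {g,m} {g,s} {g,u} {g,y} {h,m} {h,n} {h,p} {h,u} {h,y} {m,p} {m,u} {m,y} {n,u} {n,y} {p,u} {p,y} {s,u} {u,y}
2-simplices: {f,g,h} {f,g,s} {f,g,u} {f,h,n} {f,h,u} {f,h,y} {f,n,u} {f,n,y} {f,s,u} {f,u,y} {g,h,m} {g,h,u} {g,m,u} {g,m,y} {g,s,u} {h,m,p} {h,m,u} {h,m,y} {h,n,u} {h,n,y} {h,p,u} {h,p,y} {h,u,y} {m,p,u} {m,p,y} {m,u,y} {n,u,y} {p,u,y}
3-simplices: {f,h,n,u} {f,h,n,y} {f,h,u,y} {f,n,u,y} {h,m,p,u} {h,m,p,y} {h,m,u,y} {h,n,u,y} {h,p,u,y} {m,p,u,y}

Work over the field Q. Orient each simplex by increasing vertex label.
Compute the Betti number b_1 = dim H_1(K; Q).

n_0=9 n_1=27 n_2=28 n_3=10  [Q]
∂1: piv[fg,fh,fm,fn,fp,fs,fu,fy] rk=8  ker:gh,gm,gs,gu,gy,hm,hn,hp,hu,hy,mp,mu,my,nu,ny,pu,py,su,uy
∂2: piv[fgh,fgs,fgu,fhn,fhu,fhy,fnu,fny,fsu,fuy,ghm,gmu,gmy,hmp,hmy,hpu,hpy] rk=17  ker:ghu,gsu,hmu,hnu,hny,huy,mpu,mpy,muy,nuy,puy
∂3: piv[fhnu,fhny,fhuy,fnuy,hmpu,hmpy,hmuy,hpuy] rk=8  ker:hnuy,mpuy
b_1=(27−8)−17=2

b_1=2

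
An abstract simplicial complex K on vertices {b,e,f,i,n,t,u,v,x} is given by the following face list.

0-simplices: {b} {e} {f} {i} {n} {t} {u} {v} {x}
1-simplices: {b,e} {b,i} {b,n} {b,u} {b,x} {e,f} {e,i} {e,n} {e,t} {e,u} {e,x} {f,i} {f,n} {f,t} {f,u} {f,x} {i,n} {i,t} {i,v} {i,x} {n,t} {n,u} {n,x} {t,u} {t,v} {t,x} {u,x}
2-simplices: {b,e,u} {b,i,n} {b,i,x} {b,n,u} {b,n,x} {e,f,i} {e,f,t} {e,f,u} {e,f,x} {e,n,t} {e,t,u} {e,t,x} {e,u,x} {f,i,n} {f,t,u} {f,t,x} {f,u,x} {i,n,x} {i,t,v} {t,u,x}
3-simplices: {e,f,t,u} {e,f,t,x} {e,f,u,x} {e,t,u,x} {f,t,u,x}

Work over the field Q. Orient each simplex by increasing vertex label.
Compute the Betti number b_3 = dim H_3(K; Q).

b_3=1

n_0=9 n_1=27 n_2=20 n_3=5  [Q]
∂1: piv[be,bi,bn,bu,bx,ef,et,iv] rk=8  ker:ei,en,eu,ex,fi,fn,ft,fu,fx,in,it,ix,nt,nu,nx,tu,tv,tx,ux
∂2: piv[beu,bin,bix,bnu,bnx,efi,eft,efu,efx,ent,etu,etx,eux,fin,itv] rk=15  ker:ftu,ftx,fux,inx,tux
∂3: piv[eftu,eftx,efux,etux] rk=4  ker:ftux
b_3=(5−4)−0=1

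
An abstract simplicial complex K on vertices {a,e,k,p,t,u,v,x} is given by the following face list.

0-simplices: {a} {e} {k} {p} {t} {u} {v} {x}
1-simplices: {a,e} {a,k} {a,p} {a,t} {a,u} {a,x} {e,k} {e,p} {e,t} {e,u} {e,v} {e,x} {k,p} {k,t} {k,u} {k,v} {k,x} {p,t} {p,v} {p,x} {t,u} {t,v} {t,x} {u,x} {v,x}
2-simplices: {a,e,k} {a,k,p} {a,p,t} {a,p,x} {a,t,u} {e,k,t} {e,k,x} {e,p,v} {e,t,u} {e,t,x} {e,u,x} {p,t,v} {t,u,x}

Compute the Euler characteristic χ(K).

χ(K)=-4

n_0=8 n_1=25 n_2=13
χ=+8−25+13=-4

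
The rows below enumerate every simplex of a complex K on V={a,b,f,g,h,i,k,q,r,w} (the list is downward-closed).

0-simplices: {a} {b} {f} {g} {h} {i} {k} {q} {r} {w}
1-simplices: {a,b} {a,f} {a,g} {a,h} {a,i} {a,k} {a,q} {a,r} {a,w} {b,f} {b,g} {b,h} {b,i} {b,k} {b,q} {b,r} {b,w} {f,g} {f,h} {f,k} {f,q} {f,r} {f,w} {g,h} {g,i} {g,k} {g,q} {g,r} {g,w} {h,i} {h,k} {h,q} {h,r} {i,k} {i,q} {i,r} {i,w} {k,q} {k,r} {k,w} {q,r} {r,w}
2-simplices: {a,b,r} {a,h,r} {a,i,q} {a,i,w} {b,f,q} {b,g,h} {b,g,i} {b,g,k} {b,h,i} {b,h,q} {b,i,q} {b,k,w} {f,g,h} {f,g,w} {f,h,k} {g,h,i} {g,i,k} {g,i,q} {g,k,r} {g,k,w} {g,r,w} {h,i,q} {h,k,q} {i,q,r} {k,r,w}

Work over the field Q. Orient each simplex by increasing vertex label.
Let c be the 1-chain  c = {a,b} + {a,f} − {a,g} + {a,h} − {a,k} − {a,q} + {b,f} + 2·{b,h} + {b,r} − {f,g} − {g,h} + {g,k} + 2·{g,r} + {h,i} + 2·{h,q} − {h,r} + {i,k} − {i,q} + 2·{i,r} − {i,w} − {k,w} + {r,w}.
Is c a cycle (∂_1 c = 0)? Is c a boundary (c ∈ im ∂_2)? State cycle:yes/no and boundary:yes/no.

n_0=10 n_1=42 n_2=25  [Q]
∂1: piv[ab,af,ag,ah,ai,ak,aq,ar,aw] rk=9  ker:bf,bg,bh,bi,bk,bq,br,bw,fg,fh,fk,fq,fr,fw,gh,gi,gk,gq,gr,gw,hi,hk,hq,hr,ik,iq,ir,iw,kq,kr,kw,qr,rw
∂2: piv[abr,ahr,aiq,aiw,bfq,bgh,bgi,bgk,bhi,bhq,biq,bkw,fgh,fgw,fhk,gik,giq,gkr,gkw,grw,hkq,iqr] rk=22  ker:ghi,hiq,krw
∂1c = −3·{b} + 3·{f} − 4·{g} + 2·{k} + 3·{r} − {w}

cycle:no boundary:no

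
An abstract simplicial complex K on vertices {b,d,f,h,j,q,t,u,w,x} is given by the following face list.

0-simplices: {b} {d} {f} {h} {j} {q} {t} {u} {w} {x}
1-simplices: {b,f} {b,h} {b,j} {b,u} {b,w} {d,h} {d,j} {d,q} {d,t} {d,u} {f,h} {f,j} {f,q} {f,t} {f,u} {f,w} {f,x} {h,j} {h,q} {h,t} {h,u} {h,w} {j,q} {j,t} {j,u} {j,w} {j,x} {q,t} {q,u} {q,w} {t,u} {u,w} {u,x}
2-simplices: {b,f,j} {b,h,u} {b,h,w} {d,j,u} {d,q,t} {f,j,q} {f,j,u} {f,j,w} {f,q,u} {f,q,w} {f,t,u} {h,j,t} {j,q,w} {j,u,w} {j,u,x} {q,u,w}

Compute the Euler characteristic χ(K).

χ(K)=-7

n_0=10 n_1=33 n_2=16
χ=+10−33+16=-7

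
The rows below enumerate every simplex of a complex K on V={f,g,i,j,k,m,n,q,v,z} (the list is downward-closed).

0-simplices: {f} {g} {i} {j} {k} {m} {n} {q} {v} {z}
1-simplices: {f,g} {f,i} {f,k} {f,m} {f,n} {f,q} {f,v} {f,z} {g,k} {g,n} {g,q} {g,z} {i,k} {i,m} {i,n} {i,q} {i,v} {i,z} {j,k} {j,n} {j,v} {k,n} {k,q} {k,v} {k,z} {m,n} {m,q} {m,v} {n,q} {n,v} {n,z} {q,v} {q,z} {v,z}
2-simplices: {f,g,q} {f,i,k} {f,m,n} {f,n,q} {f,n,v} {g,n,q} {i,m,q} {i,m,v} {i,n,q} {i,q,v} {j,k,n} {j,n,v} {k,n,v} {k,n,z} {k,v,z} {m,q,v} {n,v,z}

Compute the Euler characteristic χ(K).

n_0=10 n_1=34 n_2=17
χ=+10−34+17=-7

χ(K)=-7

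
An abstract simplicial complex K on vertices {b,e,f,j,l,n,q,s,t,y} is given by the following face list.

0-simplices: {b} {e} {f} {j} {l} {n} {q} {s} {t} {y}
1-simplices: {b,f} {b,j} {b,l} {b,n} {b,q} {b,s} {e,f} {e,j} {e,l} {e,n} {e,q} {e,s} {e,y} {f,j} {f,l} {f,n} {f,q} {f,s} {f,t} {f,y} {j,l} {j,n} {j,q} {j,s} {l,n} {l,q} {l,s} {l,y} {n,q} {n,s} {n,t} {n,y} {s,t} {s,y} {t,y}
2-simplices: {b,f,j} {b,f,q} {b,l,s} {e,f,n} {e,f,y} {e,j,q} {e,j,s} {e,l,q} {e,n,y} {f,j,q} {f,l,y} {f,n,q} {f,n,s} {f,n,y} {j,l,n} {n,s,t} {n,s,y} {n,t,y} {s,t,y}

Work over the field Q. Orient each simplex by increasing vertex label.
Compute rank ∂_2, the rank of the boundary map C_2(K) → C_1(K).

n_0=10 n_1=35 n_2=19  [Q]
∂1: piv[bf,bj,bl,bn,bq,bs,ef,ey,ft] rk=9  ker:ej,el,en,eq,es,fj,fl,fn,fq,fs,fy,jl,jn,jq,js,ln,lq,ls,ly,nq,ns,nt,ny,st,sy,ty
∂2: piv[bfj,bfq,bls,efn,efy,ejq,ejs,elq,eny,fjq,fly,fnq,fns,jln,nst,nsy,nty] rk=17  ker:fny,sty
rk∂_2=17

rank∂_2=17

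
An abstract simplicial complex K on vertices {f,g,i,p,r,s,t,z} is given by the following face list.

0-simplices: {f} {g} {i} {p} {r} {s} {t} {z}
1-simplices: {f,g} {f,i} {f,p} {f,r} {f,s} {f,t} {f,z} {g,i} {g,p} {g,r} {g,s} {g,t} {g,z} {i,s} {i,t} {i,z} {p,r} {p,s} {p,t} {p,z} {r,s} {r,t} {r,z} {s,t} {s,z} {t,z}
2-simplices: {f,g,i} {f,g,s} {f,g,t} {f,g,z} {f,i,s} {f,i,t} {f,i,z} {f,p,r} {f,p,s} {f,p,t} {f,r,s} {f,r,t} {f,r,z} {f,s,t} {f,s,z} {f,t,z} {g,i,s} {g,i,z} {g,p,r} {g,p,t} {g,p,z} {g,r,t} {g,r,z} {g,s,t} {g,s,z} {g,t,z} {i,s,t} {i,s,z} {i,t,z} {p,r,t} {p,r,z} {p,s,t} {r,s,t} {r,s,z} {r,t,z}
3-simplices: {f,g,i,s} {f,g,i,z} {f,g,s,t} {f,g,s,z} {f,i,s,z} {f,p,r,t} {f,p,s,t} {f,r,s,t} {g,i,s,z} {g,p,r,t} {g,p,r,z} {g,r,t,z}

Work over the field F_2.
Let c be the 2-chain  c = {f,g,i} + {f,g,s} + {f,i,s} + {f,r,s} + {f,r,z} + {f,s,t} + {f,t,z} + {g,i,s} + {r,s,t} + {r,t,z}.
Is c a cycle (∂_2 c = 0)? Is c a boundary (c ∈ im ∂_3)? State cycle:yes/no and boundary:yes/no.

n_0=8 n_1=26 n_2=35 n_3=12  [Z2]
∂1: piv[fg,fi,fp,fr,fs,ft,fz] rk=7  ker:gi,gp,gr,gs,gt,gz,is,it,iz,pr,ps,pt,pz,rs,rt,rz,st,sz,tz
∂2: piv[fgi,fgs,fgt,fgz,fis,fit,fiz,fpr,fps,fpt,frs,frt,frz,fst,fsz,ftz,gpr,gpt,gpz] rk=19  ker:gis,giz,grt,grz,gst,gsz,gtz,ist,isz,itz,prt,prz,pst,rst,rsz,rtz
∂3: piv[fgis,fgiz,fgst,fgsz,fisz,fprt,fpst,frst,gprt,gprz,grtz] rk=11  ker:gisz
∂2c = 0
c vs im∂3: residual ≠ 0 ⇒ not boundary

cycle:yes boundary:no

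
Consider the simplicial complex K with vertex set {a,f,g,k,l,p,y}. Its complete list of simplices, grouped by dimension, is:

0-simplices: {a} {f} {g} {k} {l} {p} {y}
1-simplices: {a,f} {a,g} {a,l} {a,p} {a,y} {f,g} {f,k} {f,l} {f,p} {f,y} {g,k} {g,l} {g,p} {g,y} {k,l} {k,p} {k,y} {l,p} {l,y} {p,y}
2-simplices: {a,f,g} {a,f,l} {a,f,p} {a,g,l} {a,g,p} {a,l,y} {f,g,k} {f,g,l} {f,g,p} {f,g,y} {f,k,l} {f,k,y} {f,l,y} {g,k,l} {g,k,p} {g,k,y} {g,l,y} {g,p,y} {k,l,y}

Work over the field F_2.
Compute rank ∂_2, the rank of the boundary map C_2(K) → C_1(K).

n_0=7 n_1=20 n_2=19  [Z2]
∂1: piv[af,ag,al,ap,ay,fk] rk=6  ker:fg,fl,fp,fy,gk,gl,gp,gy,kl,kp,ky,lp,ly,py
∂2: piv[afg,afl,afp,agl,agp,aly,fgk,fgy,fkl,fky,fly,gkp,gpy] rk=13  ker:fgl,fgp,gkl,gky,gly,kly
rk∂_2=13

rank∂_2=13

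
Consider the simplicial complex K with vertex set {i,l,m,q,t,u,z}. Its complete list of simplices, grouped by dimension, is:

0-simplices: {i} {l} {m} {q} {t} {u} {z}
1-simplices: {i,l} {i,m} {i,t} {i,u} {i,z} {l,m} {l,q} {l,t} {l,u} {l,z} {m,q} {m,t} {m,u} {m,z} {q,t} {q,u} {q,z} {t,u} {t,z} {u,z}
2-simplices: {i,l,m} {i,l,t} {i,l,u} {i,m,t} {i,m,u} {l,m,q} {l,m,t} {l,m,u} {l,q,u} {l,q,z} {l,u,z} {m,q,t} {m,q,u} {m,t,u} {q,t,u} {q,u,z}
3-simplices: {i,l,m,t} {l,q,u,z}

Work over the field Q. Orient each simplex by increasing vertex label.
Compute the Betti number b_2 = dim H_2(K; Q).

n_0=7 n_1=20 n_2=16 n_3=2  [Q]
∂1: piv[il,im,it,iu,iz,lq] rk=6  ker:lm,lt,lu,lz,mq,mt,mu,mz,qt,qu,qz,tu,tz,uz
∂2: piv[ilm,ilt,ilu,imt,imu,lmq,lqu,lqz,luz,mqt,mtu] rk=11  ker:lmt,lmu,mqu,qtu,quz
∂3: piv[ilmt,lquz] rk=2
b_2=(16−11)−2=3

b_2=3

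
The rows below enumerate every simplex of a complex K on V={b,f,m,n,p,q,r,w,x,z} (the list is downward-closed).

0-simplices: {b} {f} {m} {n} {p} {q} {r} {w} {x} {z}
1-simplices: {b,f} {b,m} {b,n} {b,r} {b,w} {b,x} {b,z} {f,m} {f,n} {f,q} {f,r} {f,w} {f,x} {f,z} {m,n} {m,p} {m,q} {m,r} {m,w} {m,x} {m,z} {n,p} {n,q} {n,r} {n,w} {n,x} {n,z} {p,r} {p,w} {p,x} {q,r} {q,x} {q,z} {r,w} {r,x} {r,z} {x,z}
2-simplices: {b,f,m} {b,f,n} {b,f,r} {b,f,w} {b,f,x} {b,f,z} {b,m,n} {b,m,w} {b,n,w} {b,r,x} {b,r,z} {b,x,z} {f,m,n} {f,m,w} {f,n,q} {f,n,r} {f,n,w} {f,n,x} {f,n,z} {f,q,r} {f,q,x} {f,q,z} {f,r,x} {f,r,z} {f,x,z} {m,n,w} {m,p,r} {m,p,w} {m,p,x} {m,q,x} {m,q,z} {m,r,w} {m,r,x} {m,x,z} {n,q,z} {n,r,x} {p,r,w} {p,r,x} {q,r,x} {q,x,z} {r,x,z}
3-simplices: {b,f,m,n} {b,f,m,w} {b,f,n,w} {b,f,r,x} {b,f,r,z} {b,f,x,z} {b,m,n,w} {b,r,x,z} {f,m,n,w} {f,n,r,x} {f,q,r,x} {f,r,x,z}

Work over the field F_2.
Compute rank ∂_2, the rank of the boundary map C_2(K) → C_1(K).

n_0=10 n_1=37 n_2=41 n_3=12  [Z2]
∂1: piv[bf,bm,bn,br,bw,bx,bz,fq,mp] rk=9  ker:fm,fn,fr,fw,fx,fz,mn,mq,mr,mw,mx,mz,np,nq,nr,nw,nx,nz,pr,pw,px,qr,qx,qz,rw,rx,rz,xz
∂2: piv[bfm,bfn,bfr,bfw,bfx,bfz,bmn,bmw,bnw,brx,brz,bxz,fnq,fnr,fnx,fnz,fqr,fqx,fqz,mpr,mpw,mpx,mqx,mqz,mrw,mrx] rk=26  ker:fmn,fmw,fnw,frx,frz,fxz,mnw,mxz,nqz,nrx,prw,prx,qrx,qxz,rxz
∂3: piv[bfmn,bfmw,bfnw,bfrx,bfrz,bfxz,bmnw,brxz,fnrx,fqrx] rk=10  ker:fmnw,frxz
rk∂_2=26

rank∂_2=26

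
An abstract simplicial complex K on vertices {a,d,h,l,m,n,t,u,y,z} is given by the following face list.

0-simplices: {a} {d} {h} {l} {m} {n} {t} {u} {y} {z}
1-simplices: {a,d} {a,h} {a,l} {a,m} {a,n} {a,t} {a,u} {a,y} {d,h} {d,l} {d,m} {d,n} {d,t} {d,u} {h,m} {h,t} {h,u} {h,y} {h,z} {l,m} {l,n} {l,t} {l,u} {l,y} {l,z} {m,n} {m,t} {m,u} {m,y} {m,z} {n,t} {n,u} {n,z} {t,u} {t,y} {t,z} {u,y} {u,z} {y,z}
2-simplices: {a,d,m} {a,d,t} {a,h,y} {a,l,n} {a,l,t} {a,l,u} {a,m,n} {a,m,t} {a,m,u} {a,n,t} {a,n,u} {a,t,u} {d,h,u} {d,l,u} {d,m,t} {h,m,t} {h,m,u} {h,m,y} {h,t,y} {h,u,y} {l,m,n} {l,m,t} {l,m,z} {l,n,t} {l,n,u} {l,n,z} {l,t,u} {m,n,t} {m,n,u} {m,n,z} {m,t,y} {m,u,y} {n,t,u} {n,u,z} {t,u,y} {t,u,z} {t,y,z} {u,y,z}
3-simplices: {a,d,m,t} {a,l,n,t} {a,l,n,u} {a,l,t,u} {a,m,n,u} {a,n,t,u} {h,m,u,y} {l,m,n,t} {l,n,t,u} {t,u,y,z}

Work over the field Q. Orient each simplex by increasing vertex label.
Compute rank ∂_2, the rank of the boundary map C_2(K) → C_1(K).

rank∂_2=25

n_0=10 n_1=39 n_2=38 n_3=10  [Q]
∂1: piv[ad,ah,al,am,an,at,au,ay,hz] rk=9  ker:dh,dl,dm,dn,dt,du,hm,ht,hu,hy,lm,ln,lt,lu,ly,lz,mn,mt,mu,my,mz,nt,nu,nz,tu,ty,tz,uy,uz,yz
∂2: piv[adm,adt,ahy,aln,alt,alu,amn,amt,amu,ant,anu,atu,dhu,dlu,hmt,hmu,hmy,hty,huy,lmn,lmz,lnz,nuz,tuz,tyz] rk=25  ker:dmt,lmt,lnt,lnu,ltu,mnt,mnu,mnz,mty,muy,ntu,tuy,uyz
∂3: piv[admt,alnt,alnu,altu,amnu,antu,hmuy,lmnt,tuyz] rk=9  ker:lntu
rk∂_2=25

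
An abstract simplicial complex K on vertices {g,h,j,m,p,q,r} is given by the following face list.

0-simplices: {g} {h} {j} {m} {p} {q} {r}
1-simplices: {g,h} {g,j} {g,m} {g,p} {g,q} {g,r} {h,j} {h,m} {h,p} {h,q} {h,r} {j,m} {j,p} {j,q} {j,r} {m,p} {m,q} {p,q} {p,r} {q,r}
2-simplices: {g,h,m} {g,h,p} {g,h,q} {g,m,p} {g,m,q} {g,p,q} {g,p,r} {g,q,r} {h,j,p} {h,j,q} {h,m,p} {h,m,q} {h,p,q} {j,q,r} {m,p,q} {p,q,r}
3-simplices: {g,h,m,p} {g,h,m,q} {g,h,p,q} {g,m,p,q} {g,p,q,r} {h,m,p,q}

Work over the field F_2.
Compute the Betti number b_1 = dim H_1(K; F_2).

b_1=3

n_0=7 n_1=20 n_2=16 n_3=6  [Z2]
∂1: piv[gh,gj,gm,gp,gq,gr] rk=6  ker:hj,hm,hp,hq,hr,jm,jp,jq,jr,mp,mq,pq,pr,qr
∂2: piv[ghm,ghp,ghq,gmp,gmq,gpq,gpr,gqr,hjp,hjq,jqr] rk=11  ker:hmp,hmq,hpq,mpq,pqr
∂3: piv[ghmp,ghmq,ghpq,gmpq,gpqr] rk=5  ker:hmpq
b_1=(20−6)−11=3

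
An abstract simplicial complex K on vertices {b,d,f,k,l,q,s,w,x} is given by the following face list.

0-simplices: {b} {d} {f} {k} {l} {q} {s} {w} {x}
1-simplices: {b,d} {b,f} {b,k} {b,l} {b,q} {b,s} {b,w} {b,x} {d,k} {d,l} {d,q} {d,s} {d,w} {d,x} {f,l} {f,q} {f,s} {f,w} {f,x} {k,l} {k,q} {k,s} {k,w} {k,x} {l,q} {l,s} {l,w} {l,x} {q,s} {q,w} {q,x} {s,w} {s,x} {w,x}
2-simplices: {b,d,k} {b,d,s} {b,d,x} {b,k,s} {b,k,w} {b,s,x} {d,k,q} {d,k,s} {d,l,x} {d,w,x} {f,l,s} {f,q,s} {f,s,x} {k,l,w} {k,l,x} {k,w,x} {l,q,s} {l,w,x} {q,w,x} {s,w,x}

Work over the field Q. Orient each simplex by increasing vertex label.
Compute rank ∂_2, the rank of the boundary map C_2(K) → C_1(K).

rank∂_2=18

n_0=9 n_1=34 n_2=20  [Q]
∂1: piv[bd,bf,bk,bl,bq,bs,bw,bx] rk=8  ker:dk,dl,dq,ds,dw,dx,fl,fq,fs,fw,fx,kl,kq,ks,kw,kx,lq,ls,lw,lx,qs,qw,qx,sw,sx,wx
∂2: piv[bdk,bds,bdx,bks,bkw,bsx,dkq,dlx,dwx,fls,fqs,fsx,klw,klx,kwx,lqs,qwx,swx] rk=18  ker:dks,lwx
rk∂_2=18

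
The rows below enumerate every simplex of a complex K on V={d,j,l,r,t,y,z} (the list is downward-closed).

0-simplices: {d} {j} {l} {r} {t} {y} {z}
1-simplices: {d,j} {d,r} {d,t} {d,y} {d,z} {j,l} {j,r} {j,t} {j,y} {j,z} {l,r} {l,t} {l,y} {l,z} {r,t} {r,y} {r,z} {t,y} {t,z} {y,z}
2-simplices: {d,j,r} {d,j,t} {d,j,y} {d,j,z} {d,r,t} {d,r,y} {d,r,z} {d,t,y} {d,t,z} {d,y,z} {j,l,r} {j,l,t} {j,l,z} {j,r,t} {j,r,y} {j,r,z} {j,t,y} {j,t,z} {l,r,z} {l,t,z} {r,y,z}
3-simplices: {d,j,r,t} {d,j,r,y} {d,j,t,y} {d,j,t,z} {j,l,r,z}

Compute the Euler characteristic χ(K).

n_0=7 n_1=20 n_2=21 n_3=5
χ=+7−20+21−5=3

χ(K)=3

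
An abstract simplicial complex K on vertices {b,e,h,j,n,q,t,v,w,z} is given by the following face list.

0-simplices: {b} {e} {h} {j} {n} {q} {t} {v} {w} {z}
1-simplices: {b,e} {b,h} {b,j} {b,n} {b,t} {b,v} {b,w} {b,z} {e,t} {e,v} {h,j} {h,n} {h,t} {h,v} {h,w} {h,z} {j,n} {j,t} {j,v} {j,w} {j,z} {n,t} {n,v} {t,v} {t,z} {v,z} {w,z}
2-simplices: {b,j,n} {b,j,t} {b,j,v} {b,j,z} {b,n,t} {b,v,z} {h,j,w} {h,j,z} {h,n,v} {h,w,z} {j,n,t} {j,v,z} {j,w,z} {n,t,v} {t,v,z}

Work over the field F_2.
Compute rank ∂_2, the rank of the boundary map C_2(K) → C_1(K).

rank∂_2=12

n_0=10 n_1=27 n_2=15  [Z2]
∂1: piv[be,bh,bj,bn,bt,bv,bw,bz] rk=8  ker:et,ev,hj,hn,ht,hv,hw,hz,jn,jt,jv,jw,jz,nt,nv,tv,tz,vz,wz
∂2: piv[bjn,bjt,bjv,bjz,bnt,bvz,hjw,hjz,hnv,hwz,ntv,tvz] rk=12  ker:jnt,jvz,jwz
rk∂_2=12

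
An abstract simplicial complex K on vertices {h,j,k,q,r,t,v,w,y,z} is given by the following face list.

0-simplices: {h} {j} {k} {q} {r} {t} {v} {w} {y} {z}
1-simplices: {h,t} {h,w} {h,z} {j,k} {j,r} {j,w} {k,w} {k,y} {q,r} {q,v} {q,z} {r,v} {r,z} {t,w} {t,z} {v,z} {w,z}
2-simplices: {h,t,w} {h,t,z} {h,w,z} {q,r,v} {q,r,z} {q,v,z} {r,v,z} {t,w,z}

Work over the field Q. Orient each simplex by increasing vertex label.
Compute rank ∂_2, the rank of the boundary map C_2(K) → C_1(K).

n_0=10 n_1=17 n_2=8  [Q]
∂1: piv[ht,hw,hz,jk,jr,jw,ky,qr,qv] rk=9  ker:kw,qz,rv,rz,tw,tz,vz,wz
∂2: piv[htw,htz,hwz,qrv,qrz,qvz] rk=6  ker:rvz,twz
rk∂_2=6

rank∂_2=6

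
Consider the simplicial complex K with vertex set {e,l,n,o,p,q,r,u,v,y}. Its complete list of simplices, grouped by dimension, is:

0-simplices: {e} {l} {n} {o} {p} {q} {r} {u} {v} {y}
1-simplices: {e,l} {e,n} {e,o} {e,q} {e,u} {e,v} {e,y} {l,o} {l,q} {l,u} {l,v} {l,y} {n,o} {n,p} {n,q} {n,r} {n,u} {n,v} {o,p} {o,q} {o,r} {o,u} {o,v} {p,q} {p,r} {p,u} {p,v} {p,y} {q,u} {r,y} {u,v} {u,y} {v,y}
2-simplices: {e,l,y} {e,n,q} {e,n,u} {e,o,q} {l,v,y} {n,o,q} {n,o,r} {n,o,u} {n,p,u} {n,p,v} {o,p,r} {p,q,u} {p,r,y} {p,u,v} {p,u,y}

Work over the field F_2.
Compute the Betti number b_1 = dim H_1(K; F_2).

b_1=9

n_0=10 n_1=33 n_2=15  [Z2]
∂1: piv[el,en,eo,eq,eu,ev,ey,np,nr] rk=9  ker:lo,lq,lu,lv,ly,no,nq,nu,nv,op,oq,or,ou,ov,pq,pr,pu,pv,py,qu,ry,uv,uy,vy
∂2: piv[ely,enq,enu,eoq,lvy,noq,nor,nou,npu,npv,opr,pqu,pry,puv,puy] rk=15
b_1=(33−9)−15=9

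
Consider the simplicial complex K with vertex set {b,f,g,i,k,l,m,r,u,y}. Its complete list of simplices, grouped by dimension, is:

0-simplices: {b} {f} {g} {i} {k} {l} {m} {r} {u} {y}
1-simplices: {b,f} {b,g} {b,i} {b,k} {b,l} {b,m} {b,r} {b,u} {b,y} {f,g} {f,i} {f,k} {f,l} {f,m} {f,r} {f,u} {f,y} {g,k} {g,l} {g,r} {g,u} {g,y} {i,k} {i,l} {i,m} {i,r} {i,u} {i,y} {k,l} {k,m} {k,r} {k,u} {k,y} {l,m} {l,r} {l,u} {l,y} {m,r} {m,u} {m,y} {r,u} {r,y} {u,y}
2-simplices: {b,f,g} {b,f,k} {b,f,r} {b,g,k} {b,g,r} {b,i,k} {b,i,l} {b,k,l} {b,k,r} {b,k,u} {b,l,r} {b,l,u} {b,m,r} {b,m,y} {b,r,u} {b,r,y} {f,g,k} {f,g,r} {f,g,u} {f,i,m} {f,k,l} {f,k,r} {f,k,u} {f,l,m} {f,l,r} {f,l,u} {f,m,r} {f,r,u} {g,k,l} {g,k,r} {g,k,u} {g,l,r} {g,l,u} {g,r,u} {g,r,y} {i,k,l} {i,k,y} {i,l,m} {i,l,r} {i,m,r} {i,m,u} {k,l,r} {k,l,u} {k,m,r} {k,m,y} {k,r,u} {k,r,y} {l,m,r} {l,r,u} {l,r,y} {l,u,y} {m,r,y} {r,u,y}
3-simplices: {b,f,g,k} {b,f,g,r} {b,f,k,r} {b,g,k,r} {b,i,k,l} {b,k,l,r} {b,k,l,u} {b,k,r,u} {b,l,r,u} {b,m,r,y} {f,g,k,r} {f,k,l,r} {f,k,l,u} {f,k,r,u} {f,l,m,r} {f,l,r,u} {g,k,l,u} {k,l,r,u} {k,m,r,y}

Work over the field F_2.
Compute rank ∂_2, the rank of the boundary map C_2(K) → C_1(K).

rank∂_2=32

n_0=10 n_1=43 n_2=53 n_3=19  [Z2]
∂1: piv[bf,bg,bi,bk,bl,bm,br,bu,by] rk=9  ker:fg,fi,fk,fl,fm,fr,fu,fy,gk,gl,gr,gu,gy,ik,il,im,ir,iu,iy,kl,km,kr,ku,ky,lm,lr,lu,ly,mr,mu,my,ru,ry,uy
∂2: piv[bfg,bfk,bfr,bgk,bgr,bik,bil,bkl,bkr,bku,blr,blu,bmr,bmy,bru,bry,fgu,fim,fkl,fku,flm,fmr,gkl,gry,iky,ilm,ilr,imu,kmr,kmy,lry,luy] rk=32  ker:fgk,fgr,fkr,flr,flu,fru,gkr,gku,glr,glu,gru,ikl,imr,klr,klu,kru,kry,lmr,lru,mry,ruy
∂3: piv[bfgk,bfgr,bfkr,bgkr,bikl,bklr,bklu,bkru,blru,bmry,fklr,fklu,fkru,flmr,gklu,kmry] rk=16  ker:fgkr,flru,klru
rk∂_2=32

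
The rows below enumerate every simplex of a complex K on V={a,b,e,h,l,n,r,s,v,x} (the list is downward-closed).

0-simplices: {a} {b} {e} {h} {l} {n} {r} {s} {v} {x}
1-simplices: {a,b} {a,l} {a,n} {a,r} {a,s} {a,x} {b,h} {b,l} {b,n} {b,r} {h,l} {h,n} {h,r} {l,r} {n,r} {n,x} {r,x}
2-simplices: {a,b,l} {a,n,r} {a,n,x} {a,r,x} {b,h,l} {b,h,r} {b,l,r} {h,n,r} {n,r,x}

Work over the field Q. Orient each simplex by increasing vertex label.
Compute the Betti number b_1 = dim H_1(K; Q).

b_1=2

n_0=10 n_1=17 n_2=9  [Q]
∂1: piv[ab,al,an,ar,as,ax,bh] rk=7  ker:bl,bn,br,hl,hn,hr,lr,nr,nx,rx
∂2: piv[abl,anr,anx,arx,bhl,bhr,blr,hnr] rk=8  ker:nrx
b_1=(17−7)−8=2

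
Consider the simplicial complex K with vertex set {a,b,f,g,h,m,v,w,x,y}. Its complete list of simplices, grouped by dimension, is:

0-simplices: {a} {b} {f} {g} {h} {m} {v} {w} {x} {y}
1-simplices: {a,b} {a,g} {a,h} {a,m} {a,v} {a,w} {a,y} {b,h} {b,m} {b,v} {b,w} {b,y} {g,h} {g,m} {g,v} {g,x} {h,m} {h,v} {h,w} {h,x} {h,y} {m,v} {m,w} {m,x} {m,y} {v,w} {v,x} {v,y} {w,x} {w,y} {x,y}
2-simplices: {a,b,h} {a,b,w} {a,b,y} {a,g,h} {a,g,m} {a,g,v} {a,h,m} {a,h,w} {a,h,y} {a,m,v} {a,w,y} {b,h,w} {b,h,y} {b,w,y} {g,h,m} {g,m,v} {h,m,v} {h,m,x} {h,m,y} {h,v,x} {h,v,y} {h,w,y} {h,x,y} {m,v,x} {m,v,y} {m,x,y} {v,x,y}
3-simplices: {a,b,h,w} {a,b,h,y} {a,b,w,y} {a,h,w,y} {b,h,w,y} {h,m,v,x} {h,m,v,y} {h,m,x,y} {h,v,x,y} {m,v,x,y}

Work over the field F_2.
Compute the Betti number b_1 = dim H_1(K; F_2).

b_1=6

n_0=10 n_1=31 n_2=27 n_3=10  [Z2]
∂1: piv[ab,ag,ah,am,av,aw,ay,gx] rk=8  ker:bh,bm,bv,bw,by,gh,gm,gv,hm,hv,hw,hx,hy,mv,mw,mx,my,vw,vx,vy,wx,wy,xy
∂2: piv[abh,abw,aby,agh,agm,agv,ahm,ahw,ahy,amv,awy,hmv,hmx,hmy,hvx,hvy,hxy] rk=17  ker:bhw,bhy,bwy,ghm,gmv,hwy,mvx,mvy,mxy,vxy
∂3: piv[abhw,abhy,abwy,ahwy,hmvx,hmvy,hmxy,hvxy] rk=8  ker:bhwy,mvxy
b_1=(31−8)−17=6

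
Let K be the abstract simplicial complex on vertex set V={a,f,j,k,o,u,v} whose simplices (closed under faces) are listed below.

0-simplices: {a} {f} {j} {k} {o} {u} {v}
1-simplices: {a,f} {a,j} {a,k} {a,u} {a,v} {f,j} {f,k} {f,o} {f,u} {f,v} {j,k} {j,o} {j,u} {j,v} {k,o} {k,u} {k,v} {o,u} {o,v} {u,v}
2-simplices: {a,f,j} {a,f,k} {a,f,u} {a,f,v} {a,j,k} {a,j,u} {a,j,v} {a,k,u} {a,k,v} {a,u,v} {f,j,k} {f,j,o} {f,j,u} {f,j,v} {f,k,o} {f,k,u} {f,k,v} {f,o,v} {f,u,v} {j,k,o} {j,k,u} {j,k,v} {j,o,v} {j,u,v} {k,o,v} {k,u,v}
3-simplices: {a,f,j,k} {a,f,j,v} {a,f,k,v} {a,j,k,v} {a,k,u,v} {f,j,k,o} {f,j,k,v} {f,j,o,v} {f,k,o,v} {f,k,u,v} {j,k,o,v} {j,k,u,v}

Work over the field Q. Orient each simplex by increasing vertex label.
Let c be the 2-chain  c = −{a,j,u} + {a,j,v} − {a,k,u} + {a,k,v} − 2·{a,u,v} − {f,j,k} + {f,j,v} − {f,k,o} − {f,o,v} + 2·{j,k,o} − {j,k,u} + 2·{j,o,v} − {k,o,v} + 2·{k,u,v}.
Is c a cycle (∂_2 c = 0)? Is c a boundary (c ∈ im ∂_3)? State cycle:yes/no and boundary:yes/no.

n_0=7 n_1=20 n_2=26 n_3=12  [Q]
∂1: piv[af,aj,ak,au,av,fo] rk=6  ker:fj,fk,fu,fv,jk,jo,ju,jv,ko,ku,kv,ou,ov,uv
∂2: piv[afj,afk,afu,afv,ajk,aju,ajv,aku,akv,auv,fjo,fko,fov] rk=13  ker:fjk,fju,fjv,fku,fkv,fuv,jko,jku,jkv,jov,juv,kov,kuv
∂3: piv[afjk,afjv,afkv,ajkv,akuv,fjko,fjov,fkov,fkuv,jkuv] rk=10  ker:fjkv,jkov
∂2c = 0
c vs im∂3: residual ≠ 0 ⇒ not boundary

cycle:yes boundary:no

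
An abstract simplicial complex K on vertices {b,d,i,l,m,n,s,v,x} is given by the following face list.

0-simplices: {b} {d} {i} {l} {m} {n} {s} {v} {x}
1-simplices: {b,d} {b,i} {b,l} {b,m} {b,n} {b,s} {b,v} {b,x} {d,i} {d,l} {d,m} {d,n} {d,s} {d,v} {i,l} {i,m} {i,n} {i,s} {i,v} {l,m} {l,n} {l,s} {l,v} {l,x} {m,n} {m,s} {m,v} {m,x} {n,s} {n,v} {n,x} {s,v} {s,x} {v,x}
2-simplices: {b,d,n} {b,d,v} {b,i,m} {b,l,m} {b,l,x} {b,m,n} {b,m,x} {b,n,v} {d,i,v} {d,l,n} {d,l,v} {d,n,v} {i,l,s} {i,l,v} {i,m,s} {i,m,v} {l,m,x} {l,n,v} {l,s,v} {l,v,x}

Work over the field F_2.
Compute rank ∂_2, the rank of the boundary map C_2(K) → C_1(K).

n_0=9 n_1=34 n_2=20  [Z2]
∂1: piv[bd,bi,bl,bm,bn,bs,bv,bx] rk=8  ker:di,dl,dm,dn,ds,dv,il,im,in,is,iv,lm,ln,ls,lv,lx,mn,ms,mv,mx,ns,nv,nx,sv,sx,vx
∂2: piv[bdn,bdv,bim,blm,blx,bmn,bmx,bnv,div,dln,dlv,ils,ilv,ims,imv,lsv,lvx] rk=17  ker:dnv,lmx,lnv
rk∂_2=17

rank∂_2=17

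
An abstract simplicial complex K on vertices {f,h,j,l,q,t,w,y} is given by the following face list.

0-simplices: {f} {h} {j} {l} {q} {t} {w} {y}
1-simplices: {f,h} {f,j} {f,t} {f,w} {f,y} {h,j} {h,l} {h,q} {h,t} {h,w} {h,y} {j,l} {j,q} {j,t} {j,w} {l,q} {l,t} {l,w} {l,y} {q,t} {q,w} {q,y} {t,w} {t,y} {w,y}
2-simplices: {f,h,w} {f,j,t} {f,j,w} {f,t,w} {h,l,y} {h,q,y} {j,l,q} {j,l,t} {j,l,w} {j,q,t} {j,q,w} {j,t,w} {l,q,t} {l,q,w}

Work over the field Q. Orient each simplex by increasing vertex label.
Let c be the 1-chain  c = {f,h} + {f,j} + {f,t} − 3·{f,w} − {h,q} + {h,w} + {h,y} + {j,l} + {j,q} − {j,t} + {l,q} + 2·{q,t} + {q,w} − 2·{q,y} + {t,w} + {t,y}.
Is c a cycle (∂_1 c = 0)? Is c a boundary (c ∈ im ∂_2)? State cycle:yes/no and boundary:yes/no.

n_0=8 n_1=25 n_2=14  [Q]
∂1: piv[fh,fj,ft,fw,fy,hl,hq] rk=7  ker:hj,ht,hw,hy,jl,jq,jt,jw,lq,lt,lw,ly,qt,qw,qy,tw,ty,wy
∂2: piv[fhw,fjt,fjw,ftw,hly,hqy,jlq,jlt,jlw,jqt,jqw] rk=11  ker:jtw,lqt,lqw
∂1c = 0
c vs im∂2: residual ≠ 0 ⇒ not boundary

cycle:yes boundary:no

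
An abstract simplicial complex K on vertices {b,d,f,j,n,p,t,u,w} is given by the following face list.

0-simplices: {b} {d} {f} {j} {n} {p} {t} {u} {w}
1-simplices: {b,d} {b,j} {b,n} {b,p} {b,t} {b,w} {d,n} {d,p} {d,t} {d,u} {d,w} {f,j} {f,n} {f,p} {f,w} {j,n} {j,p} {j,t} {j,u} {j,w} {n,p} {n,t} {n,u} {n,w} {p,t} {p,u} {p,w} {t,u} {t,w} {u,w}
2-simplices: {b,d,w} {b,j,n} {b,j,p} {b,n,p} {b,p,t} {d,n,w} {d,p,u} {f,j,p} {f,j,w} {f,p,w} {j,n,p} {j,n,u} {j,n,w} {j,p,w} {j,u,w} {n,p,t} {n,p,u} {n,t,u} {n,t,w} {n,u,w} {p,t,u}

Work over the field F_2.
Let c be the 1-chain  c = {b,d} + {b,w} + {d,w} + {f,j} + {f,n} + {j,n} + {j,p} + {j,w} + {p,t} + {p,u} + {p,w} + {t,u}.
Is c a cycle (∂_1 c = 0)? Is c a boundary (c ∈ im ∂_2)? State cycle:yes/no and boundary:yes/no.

cycle:yes boundary:no

n_0=9 n_1=30 n_2=21  [Z2]
∂1: piv[bd,bj,bn,bp,bt,bw,du,fj] rk=8  ker:dn,dp,dt,dw,fn,fp,fw,jn,jp,jt,ju,jw,np,nt,nu,nw,pt,pu,pw,tu,tw,uw
∂2: piv[bdw,bjn,bjp,bnp,bpt,dnw,dpu,fjp,fjw,fpw,jnu,jnw,juw,npt,npu,ntu,ntw] rk=17  ker:jnp,jpw,nuw,ptu
∂1c = 0
c vs im∂2: residual ≠ 0 ⇒ not boundary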